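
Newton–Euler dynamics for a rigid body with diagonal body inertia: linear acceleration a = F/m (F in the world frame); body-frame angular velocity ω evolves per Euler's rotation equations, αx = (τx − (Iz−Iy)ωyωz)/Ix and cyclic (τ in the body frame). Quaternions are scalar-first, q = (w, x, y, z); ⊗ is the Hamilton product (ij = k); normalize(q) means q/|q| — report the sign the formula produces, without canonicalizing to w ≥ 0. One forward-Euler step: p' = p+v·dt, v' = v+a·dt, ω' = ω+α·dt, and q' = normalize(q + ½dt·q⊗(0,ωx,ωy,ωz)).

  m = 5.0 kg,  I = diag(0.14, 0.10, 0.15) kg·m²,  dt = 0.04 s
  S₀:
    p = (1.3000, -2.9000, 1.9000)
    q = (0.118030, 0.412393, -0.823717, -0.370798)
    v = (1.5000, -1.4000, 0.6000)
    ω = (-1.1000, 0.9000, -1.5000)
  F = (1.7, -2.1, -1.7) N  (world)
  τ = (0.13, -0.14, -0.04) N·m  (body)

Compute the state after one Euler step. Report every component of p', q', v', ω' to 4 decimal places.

p' = (1.3600, -2.9560, 1.9240)
q' = (0.1307, 0.4408, -0.8004, -0.3847)
v' = (1.5136, -1.4168, 0.5864)
ω' = (-1.0436, 0.8506, -1.5212)

linear accel F/m = (0.3400, -0.4200, -0.3400)
p + v·dt = (1.3600, -2.9560, 1.9240)
v + (F/m)dt = (1.5136, -1.4168, 0.5864)
α = I⁻¹(τ − ω×Iω) = (1.4107, -1.2350, -0.5307)
ω' = ω + α·dt = (-1.0436, 0.8506, -1.5212)
Hamilton product q⊗(0,ω) = (0.6387806, 1.4394607, 1.1326943, -0.7119800)
q + ½dt·q⊗(0,ω), renormalized = (0.1307, 0.4408, -0.8004, -0.3847)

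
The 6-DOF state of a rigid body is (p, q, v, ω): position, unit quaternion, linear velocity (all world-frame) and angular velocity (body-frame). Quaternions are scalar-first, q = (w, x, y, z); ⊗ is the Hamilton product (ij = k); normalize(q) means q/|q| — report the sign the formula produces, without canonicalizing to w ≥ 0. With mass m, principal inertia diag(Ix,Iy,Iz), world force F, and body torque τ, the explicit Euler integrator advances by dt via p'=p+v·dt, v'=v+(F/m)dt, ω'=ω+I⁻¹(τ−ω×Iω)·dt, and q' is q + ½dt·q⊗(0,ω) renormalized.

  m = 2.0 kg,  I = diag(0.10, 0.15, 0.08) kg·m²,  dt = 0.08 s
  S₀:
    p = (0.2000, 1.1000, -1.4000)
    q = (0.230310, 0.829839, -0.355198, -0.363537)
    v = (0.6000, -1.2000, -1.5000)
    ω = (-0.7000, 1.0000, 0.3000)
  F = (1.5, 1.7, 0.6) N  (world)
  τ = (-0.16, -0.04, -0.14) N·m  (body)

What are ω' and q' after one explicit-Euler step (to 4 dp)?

gyro term ω×Iω = (-0.0210, -0.0042, -0.0350)
(τ − ω×Iω)/I = (-1.3900, -0.2387, -1.3125)
new body rate ω' = (-0.8112, 0.9809, 0.1950)
2q̇ = q⊗(0,ω) = (1.0451464, 0.0957606, 0.2358342, 0.6502934)
updated quaternion q' = (0.2718, 0.8326, -0.3453, -0.3371)

ω' = (-0.8112, 0.9809, 0.1950)
q' = (0.2718, 0.8326, -0.3453, -0.3371)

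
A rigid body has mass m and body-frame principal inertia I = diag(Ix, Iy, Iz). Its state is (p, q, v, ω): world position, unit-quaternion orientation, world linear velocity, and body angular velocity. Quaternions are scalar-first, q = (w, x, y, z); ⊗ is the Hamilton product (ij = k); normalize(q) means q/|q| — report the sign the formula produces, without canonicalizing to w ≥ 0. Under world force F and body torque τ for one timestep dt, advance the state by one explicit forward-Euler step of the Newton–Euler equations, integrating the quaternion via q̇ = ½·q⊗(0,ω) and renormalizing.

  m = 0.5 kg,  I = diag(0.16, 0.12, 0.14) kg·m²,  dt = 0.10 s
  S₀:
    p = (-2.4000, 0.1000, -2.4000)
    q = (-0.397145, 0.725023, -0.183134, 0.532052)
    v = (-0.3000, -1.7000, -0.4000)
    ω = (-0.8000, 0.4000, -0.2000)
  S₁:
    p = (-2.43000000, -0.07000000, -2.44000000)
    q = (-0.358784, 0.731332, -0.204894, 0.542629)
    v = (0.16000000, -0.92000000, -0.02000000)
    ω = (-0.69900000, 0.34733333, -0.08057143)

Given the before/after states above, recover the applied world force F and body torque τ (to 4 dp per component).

Δv = v₁−v₀ = (0.46000000, 0.78000000, 0.38000000)
F = m·Δv/dt = (2.3000, 3.9000, 1.9000)
Δω = ω₁−ω₀ = (0.10100000, -0.05266667, 0.11942857)
applied torque τ = (0.1600, -0.0600, 0.1800)

F = (2.3000, 3.9000, 1.9000)
τ = (0.1600, -0.0600, 0.1800)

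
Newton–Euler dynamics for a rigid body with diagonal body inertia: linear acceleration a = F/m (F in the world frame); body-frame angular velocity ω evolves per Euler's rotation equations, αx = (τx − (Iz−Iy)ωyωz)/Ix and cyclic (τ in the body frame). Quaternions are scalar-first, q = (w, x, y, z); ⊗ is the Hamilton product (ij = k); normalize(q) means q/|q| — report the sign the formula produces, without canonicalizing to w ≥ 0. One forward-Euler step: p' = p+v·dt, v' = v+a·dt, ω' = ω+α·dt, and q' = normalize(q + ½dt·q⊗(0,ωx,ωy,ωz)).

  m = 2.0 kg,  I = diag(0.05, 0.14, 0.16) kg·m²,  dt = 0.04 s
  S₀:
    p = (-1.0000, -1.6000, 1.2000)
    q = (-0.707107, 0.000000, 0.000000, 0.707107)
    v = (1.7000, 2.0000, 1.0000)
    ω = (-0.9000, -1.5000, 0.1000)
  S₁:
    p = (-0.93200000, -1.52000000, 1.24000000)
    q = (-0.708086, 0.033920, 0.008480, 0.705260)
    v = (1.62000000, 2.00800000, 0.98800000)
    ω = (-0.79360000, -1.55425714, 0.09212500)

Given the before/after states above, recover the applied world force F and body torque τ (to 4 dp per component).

ω₁ − ω₀ = (0.10640000, -0.05425714, -0.00787500)
precession coupling = (-0.0030, 0.0099, 0.1215)
applied torque τ = (0.1300, -0.1800, 0.0900)
velocity change Δv = (-0.08000000, 0.00800000, -0.01200000)
applied force F = (-4.0000, 0.4000, -0.6000)

F = (-4.0000, 0.4000, -0.6000)
τ = (0.1300, -0.1800, 0.0900)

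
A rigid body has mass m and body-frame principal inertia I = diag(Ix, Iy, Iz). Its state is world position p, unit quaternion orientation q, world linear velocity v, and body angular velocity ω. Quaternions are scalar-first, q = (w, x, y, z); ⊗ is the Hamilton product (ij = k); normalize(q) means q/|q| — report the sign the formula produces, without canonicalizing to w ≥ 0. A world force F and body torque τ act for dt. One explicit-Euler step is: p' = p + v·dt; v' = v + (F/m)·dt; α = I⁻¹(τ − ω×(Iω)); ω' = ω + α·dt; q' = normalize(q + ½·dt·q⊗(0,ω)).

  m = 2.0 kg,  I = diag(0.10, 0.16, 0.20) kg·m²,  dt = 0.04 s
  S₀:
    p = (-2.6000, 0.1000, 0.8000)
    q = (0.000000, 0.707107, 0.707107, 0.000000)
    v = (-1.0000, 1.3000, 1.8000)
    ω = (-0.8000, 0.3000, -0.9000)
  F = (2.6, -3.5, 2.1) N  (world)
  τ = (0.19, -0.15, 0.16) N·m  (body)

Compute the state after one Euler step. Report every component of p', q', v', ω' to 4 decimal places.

a = F/m = (1.3000, -1.7500, 1.0500)
p + v·dt = (-2.6400, 0.1520, 0.8720)
new velocity v' = (-0.9480, 1.2300, 1.8420)
ω×(Iω) gyroscopic = (-0.0108, -0.0720, -0.0144)
α = I⁻¹(τ − ω×Iω) = (2.0080, -0.4875, 0.8720)
new body rate ω' = (-0.7197, 0.2805, -0.8651)
2q̇ = q⊗(0,ω) = (0.3535535, -0.6363963, 0.6363963, 0.7778177)
q' = normalize(q + ½dt·q⊗(0,ω)) = (0.0071, 0.6942, 0.7196, 0.0156)

p' = (-2.6400, 0.1520, 0.8720)
q' = (0.0071, 0.6942, 0.7196, 0.0156)
v' = (-0.9480, 1.2300, 1.8420)
ω' = (-0.7197, 0.2805, -0.8651)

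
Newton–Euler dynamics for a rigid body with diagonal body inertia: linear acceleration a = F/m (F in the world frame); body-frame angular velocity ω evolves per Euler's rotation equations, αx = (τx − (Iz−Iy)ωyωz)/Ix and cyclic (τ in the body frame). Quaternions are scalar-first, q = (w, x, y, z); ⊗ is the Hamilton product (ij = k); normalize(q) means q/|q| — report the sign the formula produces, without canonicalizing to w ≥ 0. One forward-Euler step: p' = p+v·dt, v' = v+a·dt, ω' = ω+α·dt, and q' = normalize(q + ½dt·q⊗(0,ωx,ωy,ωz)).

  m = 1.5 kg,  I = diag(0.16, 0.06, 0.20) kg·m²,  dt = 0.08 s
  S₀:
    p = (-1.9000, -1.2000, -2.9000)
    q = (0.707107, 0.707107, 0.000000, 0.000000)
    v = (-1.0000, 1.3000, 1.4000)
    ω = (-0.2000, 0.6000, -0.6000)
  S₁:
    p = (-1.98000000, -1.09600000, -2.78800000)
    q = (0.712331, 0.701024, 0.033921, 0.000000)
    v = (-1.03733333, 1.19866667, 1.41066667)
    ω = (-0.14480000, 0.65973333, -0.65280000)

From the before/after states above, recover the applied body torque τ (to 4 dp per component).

τ = (0.0600, 0.0400, -0.1200)

rate change Δω = (0.05520000, 0.05973333, -0.05280000)
precession coupling = (-0.0504, -0.0048, 0.0120)
applied torque τ = (0.0600, 0.0400, -0.1200)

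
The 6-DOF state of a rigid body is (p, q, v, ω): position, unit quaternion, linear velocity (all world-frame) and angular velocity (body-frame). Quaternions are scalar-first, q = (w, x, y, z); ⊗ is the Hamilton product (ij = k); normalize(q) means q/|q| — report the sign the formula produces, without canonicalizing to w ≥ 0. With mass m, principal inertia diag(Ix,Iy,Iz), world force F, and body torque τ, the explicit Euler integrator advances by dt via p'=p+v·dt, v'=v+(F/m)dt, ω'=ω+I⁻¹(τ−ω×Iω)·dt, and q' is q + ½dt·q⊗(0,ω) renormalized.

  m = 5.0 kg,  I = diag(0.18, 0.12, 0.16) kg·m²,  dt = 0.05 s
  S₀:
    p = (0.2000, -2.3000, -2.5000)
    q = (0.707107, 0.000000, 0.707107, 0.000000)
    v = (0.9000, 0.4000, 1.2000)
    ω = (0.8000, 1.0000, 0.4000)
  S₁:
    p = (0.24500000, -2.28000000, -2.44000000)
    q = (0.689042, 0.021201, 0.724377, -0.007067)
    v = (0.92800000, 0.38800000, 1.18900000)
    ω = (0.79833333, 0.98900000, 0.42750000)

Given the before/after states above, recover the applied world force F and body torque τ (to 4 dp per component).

ω₁ − ω₀ = (-0.00166667, -0.01100000, 0.02750000)
precession coupling = (0.0160, 0.0064, -0.0480)
I·α + gyro = (0.0100, -0.0200, 0.0400)
Δv = v₁−v₀ = (0.02800000, -0.01200000, -0.01100000)
F = m·Δv/dt = (2.8000, -1.2000, -1.1000)

F = (2.8000, -1.2000, -1.1000)
τ = (0.0100, -0.0200, 0.0400)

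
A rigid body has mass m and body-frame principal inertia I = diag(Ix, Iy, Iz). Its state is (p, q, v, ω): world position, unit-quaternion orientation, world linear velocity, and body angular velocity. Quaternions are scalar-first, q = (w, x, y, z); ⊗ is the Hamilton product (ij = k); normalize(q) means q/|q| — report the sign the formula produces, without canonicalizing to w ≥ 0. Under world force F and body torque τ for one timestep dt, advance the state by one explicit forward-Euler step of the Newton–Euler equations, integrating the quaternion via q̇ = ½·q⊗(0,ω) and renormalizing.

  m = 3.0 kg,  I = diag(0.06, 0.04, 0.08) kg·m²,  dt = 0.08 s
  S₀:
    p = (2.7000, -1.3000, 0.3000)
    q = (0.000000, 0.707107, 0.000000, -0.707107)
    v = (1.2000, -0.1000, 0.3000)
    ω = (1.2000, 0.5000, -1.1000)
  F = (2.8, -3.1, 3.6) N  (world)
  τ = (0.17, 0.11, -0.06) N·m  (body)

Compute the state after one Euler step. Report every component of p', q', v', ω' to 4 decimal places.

p' = (2.7960, -1.3080, 0.3240)
q' = (-0.0649, 0.7196, -0.0028, -0.6914)
v' = (1.2747, -0.1827, 0.3960)
ω' = (1.4560, 0.6672, -1.1480)

p + v·dt = (2.7960, -1.3080, 0.3240)
v + (F/m)dt = (1.2747, -0.1827, 0.3960)
α = I⁻¹(τ − ω×Iω) = (3.2000, 2.0900, -0.6000)
ω' = ω + α·dt = (1.4560, 0.6672, -1.1480)
Hamilton product q⊗(0,ω) = (-1.6263461, 0.3535535, -0.0707107, 0.3535535)
q + ½dt·q⊗(0,ω), renormalized = (-0.0649, 0.7196, -0.0028, -0.6914)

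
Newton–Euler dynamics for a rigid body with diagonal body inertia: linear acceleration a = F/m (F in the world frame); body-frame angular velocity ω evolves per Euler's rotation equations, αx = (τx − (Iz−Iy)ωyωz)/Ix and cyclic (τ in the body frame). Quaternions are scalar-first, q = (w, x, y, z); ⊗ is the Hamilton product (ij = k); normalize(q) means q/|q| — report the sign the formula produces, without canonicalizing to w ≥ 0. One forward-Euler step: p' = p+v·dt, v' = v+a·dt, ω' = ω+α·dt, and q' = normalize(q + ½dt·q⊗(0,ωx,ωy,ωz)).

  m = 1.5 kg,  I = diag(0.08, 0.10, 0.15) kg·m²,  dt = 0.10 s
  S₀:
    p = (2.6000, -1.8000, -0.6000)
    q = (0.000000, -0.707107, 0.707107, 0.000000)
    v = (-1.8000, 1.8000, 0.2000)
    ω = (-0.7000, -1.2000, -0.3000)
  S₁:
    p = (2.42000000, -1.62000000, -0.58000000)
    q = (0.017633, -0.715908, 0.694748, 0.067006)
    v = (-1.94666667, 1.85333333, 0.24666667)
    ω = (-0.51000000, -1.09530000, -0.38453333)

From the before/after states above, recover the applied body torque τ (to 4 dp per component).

rate change Δω = (0.19000000, 0.10470000, -0.08453333)
I·α + gyro = (0.1700, 0.0900, -0.1100)

τ = (0.1700, 0.0900, -0.1100)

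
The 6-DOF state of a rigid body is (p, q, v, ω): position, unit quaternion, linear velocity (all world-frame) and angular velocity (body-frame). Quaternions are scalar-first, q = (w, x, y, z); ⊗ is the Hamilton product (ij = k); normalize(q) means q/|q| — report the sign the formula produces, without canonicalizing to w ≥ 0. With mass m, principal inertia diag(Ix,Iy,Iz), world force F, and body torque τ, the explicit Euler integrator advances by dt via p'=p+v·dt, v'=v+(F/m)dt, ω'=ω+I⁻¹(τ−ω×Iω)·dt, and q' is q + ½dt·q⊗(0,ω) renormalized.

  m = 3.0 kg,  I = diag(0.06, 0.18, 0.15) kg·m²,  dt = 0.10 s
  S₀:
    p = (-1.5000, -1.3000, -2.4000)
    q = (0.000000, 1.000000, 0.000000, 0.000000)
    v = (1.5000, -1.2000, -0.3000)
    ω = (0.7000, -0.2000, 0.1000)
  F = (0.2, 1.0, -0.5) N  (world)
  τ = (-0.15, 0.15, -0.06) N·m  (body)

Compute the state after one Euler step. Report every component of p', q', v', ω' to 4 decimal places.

linear accel F/m = (0.0667, 0.3333, -0.1667)
new position p' = (-1.3500, -1.4200, -2.4300)
v + (F/m)dt = (1.5067, -1.1667, -0.3167)
gyro term ω×Iω = (0.0006, -0.0063, -0.0168)
(τ − ω×Iω)/I = (-2.5100, 0.8683, -0.2880)
ω' = ω + α·dt = (0.4490, -0.1132, 0.0712)
Hamilton product q⊗(0,ω) = (-0.7000000, 0.0000000, -0.1000000, -0.2000000)
q + ½dt·q⊗(0,ω), renormalized = (-0.0350, 0.9993, -0.0050, -0.0100)

p' = (-1.3500, -1.4200, -2.4300)
q' = (-0.0350, 0.9993, -0.0050, -0.0100)
v' = (1.5067, -1.1667, -0.3167)
ω' = (0.4490, -0.1132, 0.0712)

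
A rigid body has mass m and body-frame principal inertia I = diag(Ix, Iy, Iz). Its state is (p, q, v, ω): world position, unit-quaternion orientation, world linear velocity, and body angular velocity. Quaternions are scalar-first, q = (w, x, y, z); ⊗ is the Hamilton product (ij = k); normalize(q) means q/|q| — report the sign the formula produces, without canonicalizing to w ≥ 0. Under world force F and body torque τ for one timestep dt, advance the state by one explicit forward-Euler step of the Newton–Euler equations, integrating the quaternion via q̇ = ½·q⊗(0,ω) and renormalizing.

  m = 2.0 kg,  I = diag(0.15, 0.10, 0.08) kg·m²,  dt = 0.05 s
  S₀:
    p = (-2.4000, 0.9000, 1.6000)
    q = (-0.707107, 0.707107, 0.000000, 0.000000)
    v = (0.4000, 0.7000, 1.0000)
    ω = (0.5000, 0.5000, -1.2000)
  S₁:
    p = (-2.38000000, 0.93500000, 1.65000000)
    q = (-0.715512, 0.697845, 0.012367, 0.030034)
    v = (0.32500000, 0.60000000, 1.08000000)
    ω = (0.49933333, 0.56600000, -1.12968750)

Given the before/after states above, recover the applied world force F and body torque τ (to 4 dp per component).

Δω = ω₁−ω₀ = (-0.00066667, 0.06600000, 0.07031250)
gyro term ω₀×Iω₀ = (0.0120, -0.0420, -0.0125)
τ = I·(Δω/dt) + ω₀×(Iω₀) = (0.0100, 0.0900, 0.1000)
velocity change Δv = (-0.07500000, -0.10000000, 0.08000000)
F = m·Δv/dt = (-3.0000, -4.0000, 3.2000)

F = (-3.0000, -4.0000, 3.2000)
τ = (0.0100, 0.0900, 0.1000)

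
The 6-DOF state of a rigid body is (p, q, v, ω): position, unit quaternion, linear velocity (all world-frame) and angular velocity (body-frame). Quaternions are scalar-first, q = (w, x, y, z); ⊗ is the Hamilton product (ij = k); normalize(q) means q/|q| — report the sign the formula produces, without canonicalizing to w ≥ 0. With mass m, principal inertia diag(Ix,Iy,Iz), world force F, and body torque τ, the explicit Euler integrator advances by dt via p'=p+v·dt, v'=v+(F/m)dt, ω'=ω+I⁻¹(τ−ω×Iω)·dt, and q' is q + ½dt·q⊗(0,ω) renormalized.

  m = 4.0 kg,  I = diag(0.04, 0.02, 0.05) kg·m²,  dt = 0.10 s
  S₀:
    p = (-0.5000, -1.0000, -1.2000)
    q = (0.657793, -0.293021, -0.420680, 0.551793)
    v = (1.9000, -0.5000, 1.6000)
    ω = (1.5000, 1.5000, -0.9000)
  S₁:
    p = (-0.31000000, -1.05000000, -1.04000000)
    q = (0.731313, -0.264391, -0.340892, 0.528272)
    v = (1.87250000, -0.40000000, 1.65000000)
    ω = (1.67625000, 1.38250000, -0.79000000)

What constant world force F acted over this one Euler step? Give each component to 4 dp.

Δv = v₁−v₀ = (-0.02750000, 0.10000000, 0.05000000)
m·(v₁−v₀)/dt = (-1.1000, 4.0000, 2.0000)

F = (-1.1000, 4.0000, 2.0000)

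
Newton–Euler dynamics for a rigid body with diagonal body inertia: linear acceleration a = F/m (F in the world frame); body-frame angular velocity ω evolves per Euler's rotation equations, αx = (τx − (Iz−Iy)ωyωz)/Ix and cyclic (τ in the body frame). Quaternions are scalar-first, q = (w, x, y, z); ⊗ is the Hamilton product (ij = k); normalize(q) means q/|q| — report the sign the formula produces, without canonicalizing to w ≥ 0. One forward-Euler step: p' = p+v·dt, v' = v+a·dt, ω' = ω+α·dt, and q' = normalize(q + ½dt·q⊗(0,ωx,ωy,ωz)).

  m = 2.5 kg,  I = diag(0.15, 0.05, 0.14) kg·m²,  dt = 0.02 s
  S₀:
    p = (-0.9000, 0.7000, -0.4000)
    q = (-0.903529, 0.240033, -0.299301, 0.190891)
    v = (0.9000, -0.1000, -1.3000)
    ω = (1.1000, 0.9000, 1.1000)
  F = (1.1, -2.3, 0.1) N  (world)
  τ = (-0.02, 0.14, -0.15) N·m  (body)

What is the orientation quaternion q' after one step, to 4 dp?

2q̇ = q⊗(0,ω) = (-0.2046455, -1.4949149, -0.8672323, -0.4486211)
q' = normalize(q + ½dt·q⊗(0,ω)) = (-0.9054, 0.2250, -0.3079, 0.1864)

q' = (-0.9054, 0.2250, -0.3079, 0.1864)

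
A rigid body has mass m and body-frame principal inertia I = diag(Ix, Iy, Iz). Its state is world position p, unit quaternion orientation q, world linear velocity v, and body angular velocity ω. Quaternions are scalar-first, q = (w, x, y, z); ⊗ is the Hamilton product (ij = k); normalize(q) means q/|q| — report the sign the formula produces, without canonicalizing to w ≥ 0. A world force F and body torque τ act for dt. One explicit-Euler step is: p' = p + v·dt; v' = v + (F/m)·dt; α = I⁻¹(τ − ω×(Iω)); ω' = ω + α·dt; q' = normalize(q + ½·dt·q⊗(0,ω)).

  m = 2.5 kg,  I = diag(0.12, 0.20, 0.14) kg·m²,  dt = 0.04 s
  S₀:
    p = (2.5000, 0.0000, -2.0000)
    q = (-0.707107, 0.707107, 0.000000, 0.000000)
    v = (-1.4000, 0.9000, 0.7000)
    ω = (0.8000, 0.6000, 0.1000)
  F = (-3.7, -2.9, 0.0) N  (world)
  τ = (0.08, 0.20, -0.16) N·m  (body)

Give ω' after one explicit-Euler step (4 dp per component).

ω' = (0.8279, 0.6403, 0.0433)

precession coupling ω×(Iω) = (-0.0036, -0.0016, 0.0384)
angular accel α = (0.6967, 1.0080, -1.4171)
ω' = ω + α·dt = (0.8279, 0.6403, 0.0433)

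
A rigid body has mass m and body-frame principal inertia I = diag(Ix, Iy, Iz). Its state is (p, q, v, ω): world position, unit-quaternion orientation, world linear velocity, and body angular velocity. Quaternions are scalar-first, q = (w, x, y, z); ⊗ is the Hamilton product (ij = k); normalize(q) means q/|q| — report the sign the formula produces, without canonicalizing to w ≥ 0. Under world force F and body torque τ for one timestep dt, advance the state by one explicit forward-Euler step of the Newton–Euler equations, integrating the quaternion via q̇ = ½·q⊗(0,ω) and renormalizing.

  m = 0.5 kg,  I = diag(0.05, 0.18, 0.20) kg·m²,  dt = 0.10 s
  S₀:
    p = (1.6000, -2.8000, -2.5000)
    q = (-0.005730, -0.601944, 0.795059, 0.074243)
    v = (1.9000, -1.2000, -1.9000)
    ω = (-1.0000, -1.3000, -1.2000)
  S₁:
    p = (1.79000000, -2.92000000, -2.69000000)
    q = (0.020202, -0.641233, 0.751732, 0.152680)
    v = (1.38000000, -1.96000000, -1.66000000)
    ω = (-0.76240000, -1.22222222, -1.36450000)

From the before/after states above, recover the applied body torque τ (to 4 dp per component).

τ = (0.1500, -0.0400, -0.1600)

ω₁ − ω₀ = (0.23760000, 0.07777778, -0.16450000)
precession coupling = (0.0312, -0.1800, 0.1690)
τ = I·(Δω/dt) + ω₀×(Iω₀) = (0.1500, -0.0400, -0.1600)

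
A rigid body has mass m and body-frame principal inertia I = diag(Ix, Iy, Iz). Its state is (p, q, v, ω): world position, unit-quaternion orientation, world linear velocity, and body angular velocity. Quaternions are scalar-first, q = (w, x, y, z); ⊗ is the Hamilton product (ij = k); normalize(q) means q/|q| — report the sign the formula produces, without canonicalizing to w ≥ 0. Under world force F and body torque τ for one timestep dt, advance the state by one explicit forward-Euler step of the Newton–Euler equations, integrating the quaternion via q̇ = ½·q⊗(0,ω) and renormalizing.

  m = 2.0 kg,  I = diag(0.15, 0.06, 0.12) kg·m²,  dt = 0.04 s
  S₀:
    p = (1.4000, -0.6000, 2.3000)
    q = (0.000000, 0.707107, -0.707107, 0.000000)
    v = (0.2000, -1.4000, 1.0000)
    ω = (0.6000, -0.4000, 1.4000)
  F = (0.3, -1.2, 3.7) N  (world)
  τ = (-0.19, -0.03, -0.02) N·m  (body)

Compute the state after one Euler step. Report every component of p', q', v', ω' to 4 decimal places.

precession coupling ω×(Iω) = (-0.0336, 0.0252, 0.0216)
(τ − ω×Iω)/I = (-1.0427, -0.9200, -0.3467)
new body rate ω' = (0.5583, -0.4368, 1.3861)
Hamilton product q⊗(0,ω) = (-0.7071070, -0.9899498, -0.9899498, 0.1414214)
q + ½dt·q⊗(0,ω), renormalized = (-0.0141, 0.6870, -0.7265, 0.0028)
a = (0.1500, -0.6000, 1.8500)
p + v·dt = (1.4080, -0.6560, 2.3400)
new velocity v' = (0.2060, -1.4240, 1.0740)

p' = (1.4080, -0.6560, 2.3400)
q' = (-0.0141, 0.6870, -0.7265, 0.0028)
v' = (0.2060, -1.4240, 1.0740)
ω' = (0.5583, -0.4368, 1.3861)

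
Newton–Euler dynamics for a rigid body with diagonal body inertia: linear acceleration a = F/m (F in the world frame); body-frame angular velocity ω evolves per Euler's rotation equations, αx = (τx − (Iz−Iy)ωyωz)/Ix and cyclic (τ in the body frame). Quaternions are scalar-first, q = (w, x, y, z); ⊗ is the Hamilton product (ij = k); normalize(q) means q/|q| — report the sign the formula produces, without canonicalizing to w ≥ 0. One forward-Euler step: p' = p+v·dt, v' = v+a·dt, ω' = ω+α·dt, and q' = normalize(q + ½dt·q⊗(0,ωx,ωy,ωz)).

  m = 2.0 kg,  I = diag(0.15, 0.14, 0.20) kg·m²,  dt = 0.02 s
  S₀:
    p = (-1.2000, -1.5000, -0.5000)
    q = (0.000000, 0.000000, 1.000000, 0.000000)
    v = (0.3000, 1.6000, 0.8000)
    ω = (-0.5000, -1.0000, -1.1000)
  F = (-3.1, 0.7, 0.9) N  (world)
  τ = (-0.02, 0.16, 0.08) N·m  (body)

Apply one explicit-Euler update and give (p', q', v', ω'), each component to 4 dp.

new position p' = (-1.1940, -1.4680, -0.4840)
v' = v + a·dt = (0.2690, 1.6070, 0.8090)
(τ − ω×Iω)/I = (-0.5733, 1.3393, 0.4250)
ω' = ω + α·dt = (-0.5115, -0.9732, -1.0915)
2q̇ = q⊗(0,ω) = (1.0000000, -1.1000000, 0.0000000, 0.5000000)
q' = normalize(q + ½dt·q⊗(0,ω)) = (0.0100, -0.0110, 0.9999, 0.0050)

p' = (-1.1940, -1.4680, -0.4840)
q' = (0.0100, -0.0110, 0.9999, 0.0050)
v' = (0.2690, 1.6070, 0.8090)
ω' = (-0.5115, -0.9732, -1.0915)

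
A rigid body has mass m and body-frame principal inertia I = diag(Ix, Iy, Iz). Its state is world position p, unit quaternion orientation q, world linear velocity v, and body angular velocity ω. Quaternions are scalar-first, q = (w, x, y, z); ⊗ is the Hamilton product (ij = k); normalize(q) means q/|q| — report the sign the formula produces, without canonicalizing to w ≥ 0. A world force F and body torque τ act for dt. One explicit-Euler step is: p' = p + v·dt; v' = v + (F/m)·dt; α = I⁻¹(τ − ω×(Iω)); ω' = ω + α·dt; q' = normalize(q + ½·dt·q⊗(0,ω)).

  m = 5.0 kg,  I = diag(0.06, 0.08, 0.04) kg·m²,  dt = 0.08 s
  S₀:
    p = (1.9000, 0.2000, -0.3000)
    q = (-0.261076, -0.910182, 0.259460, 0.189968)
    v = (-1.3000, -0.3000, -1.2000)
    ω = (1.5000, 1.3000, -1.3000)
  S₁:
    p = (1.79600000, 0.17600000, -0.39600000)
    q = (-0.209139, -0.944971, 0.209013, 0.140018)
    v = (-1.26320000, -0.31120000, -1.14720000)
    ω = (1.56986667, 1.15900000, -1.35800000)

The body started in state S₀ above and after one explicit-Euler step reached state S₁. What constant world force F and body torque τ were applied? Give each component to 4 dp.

F = (2.3000, -0.7000, 3.3000)
τ = (0.1200, -0.1800, 0.0100)

rate change Δω = (0.06986667, -0.14100000, -0.05800000)
gyro term ω₀×Iω₀ = (0.0676, -0.0390, 0.0390)
τ = I·(Δω/dt) + ω₀×(Iω₀) = (0.1200, -0.1800, 0.0100)
Δv = v₁−v₀ = (0.03680000, -0.01120000, 0.05280000)
F = m·Δv/dt = (2.3000, -0.7000, 3.3000)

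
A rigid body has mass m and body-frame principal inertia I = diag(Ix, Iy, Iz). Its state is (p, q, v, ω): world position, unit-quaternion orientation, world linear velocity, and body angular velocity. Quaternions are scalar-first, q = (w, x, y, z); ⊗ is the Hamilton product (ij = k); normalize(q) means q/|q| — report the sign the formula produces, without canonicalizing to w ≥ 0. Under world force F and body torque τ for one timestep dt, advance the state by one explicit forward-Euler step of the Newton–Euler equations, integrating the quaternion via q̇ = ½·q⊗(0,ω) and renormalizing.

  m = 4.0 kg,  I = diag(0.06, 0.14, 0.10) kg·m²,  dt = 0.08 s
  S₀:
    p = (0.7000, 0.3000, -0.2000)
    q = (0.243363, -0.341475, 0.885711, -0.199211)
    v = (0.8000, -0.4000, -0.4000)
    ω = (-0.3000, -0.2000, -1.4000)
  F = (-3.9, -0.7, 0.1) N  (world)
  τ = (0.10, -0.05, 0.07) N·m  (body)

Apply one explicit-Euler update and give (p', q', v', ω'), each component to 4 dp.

p' = (0.7640, 0.2680, -0.2320)
q' = (0.2348, -0.3949, 0.8656, -0.1991)
v' = (0.7220, -0.4140, -0.3980)
ω' = (-0.1517, -0.2190, -1.3478)

p' = p + v·dt = (0.7640, 0.2680, -0.2320)
v + (F/m)dt = (0.7220, -0.4140, -0.3980)
ω×(Iω) gyroscopic = (-0.0112, -0.0168, 0.0048)
(τ − ω×Iω)/I = (1.8533, -0.2371, 0.6520)
ω' = ω + α·dt = (-0.1517, -0.2190, -1.3478)
q⊗(0,ω) = (-0.2041957, -1.3528465, -0.4669743, -0.0066999)
updated quaternion q' = (0.2348, -0.3949, 0.8656, -0.1991)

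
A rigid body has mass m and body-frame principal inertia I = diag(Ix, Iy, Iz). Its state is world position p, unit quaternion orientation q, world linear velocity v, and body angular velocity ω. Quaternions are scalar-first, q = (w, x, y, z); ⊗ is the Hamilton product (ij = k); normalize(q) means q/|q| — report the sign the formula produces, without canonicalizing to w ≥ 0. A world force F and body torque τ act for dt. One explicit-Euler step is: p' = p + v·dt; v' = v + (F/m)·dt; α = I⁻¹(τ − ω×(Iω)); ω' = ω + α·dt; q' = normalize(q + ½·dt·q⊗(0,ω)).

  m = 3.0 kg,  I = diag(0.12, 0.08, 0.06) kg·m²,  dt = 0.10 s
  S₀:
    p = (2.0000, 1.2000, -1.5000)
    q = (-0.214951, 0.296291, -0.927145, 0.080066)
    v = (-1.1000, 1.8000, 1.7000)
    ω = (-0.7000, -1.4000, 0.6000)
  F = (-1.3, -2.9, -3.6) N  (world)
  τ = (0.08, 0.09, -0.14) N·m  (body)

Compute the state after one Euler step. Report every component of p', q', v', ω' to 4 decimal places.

p' = p + v·dt = (1.8900, 1.3800, -1.3300)
v' = v + a·dt = (-1.1433, 1.7033, 1.5800)
precession coupling ω×(Iω) = (0.0168, -0.0252, -0.0392)
(τ − ω×Iω)/I = (0.5267, 1.4400, -1.6800)
new body rate ω' = (-0.6473, -1.2560, 0.4320)
2q̇ = q⊗(0,ω) = (-1.1386389, -0.2937289, 0.0671106, -1.1927795)
updated quaternion q' = (-0.2709, 0.2806, -0.9206, 0.0204)

p' = (1.8900, 1.3800, -1.3300)
q' = (-0.2709, 0.2806, -0.9206, 0.0204)
v' = (-1.1433, 1.7033, 1.5800)
ω' = (-0.6473, -1.2560, 0.4320)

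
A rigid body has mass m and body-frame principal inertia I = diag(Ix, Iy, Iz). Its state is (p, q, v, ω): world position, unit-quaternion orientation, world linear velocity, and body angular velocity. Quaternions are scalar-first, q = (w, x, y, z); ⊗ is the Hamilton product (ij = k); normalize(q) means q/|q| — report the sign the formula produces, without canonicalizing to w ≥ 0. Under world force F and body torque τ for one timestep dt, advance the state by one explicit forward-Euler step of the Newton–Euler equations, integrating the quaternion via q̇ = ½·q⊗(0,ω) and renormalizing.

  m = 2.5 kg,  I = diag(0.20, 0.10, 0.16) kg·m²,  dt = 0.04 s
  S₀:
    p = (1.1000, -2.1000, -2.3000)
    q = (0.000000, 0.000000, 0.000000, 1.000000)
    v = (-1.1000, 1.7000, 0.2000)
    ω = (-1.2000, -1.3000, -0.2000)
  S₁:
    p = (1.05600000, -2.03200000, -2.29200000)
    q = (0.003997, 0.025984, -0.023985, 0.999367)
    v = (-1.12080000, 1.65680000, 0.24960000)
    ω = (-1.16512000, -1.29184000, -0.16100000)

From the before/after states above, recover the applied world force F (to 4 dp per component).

F = (-1.3000, -2.7000, 3.1000)

v₁ − v₀ = (-0.02080000, -0.04320000, 0.04960000)
F = m·Δv/dt = (-1.3000, -2.7000, 3.1000)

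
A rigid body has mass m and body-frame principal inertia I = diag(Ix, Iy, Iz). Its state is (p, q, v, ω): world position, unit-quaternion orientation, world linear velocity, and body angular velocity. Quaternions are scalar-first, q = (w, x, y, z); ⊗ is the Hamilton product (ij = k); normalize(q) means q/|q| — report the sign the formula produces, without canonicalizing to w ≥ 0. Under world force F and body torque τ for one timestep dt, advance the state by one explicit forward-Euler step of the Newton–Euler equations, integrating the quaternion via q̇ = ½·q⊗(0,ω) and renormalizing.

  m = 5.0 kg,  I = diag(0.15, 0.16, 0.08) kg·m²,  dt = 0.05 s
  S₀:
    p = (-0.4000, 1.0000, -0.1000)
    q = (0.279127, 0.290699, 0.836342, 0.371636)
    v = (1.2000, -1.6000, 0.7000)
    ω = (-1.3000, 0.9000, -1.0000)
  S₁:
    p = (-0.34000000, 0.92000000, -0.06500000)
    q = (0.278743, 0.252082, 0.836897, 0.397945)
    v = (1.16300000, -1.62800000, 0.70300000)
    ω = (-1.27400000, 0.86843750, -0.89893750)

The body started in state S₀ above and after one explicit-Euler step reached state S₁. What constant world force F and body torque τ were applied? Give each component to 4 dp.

F = (-3.7000, -2.8000, 0.3000)
τ = (0.1500, -0.0100, 0.1500)

ω₁ − ω₀ = (0.02600000, -0.03156250, 0.10106250)
ω₀×(Iω₀) = (0.0720, 0.0910, -0.0117)
I·α + gyro = (0.1500, -0.0100, 0.1500)
v₁ − v₀ = (-0.03700000, -0.02800000, 0.00300000)
applied force F = (-3.7000, -2.8000, 0.3000)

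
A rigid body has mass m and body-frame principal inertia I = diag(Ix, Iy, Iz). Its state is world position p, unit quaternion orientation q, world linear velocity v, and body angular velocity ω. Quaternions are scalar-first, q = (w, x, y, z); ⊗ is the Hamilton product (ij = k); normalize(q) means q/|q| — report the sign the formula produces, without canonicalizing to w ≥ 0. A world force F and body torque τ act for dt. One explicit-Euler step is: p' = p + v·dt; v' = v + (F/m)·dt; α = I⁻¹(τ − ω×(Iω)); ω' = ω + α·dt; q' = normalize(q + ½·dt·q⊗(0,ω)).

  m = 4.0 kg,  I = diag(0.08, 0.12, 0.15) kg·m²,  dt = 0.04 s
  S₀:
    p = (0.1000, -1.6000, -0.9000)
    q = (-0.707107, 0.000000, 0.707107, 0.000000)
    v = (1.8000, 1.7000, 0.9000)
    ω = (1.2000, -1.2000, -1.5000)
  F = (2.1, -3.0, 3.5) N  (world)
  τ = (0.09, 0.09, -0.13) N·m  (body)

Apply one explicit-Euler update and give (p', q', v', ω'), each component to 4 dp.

linear accel F/m = (0.5250, -0.7500, 0.8750)
p' = p + v·dt = (0.1720, -1.5320, -0.8640)
new velocity v' = (1.8210, 1.6700, 0.9350)
precession coupling ω×(Iω) = (0.0540, 0.1260, -0.0576)
angular accel α = (0.4500, -0.3000, -0.4827)
ω' = ω + α·dt = (1.2180, -1.2120, -1.5193)
q⊗(0,ω) = (0.8485284, -1.9091889, 0.8485284, 0.2121321)
q' = normalize(q + ½dt·q⊗(0,ω)) = (-0.6894, -0.0381, 0.7233, 0.0042)

p' = (0.1720, -1.5320, -0.8640)
q' = (-0.6894, -0.0381, 0.7233, 0.0042)
v' = (1.8210, 1.6700, 0.9350)
ω' = (1.2180, -1.2120, -1.5193)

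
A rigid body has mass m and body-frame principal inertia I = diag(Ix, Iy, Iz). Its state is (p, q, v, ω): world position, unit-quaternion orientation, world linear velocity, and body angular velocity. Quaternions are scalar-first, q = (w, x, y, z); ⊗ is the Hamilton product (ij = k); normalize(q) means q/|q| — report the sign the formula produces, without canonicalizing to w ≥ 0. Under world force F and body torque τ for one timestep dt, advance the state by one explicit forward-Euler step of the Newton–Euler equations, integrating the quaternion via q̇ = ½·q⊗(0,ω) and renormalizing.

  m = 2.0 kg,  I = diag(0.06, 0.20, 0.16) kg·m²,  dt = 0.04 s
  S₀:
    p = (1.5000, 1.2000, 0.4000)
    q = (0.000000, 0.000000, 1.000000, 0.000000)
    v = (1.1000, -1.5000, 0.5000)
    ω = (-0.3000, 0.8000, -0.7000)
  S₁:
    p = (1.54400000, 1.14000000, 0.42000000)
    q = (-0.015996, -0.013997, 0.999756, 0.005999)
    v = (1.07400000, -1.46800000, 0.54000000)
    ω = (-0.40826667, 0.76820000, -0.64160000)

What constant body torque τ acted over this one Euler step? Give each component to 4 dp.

rate change Δω = (-0.10826667, -0.03180000, 0.05840000)
I·α + gyro = (-0.1400, -0.1800, 0.2000)

τ = (-0.1400, -0.1800, 0.2000)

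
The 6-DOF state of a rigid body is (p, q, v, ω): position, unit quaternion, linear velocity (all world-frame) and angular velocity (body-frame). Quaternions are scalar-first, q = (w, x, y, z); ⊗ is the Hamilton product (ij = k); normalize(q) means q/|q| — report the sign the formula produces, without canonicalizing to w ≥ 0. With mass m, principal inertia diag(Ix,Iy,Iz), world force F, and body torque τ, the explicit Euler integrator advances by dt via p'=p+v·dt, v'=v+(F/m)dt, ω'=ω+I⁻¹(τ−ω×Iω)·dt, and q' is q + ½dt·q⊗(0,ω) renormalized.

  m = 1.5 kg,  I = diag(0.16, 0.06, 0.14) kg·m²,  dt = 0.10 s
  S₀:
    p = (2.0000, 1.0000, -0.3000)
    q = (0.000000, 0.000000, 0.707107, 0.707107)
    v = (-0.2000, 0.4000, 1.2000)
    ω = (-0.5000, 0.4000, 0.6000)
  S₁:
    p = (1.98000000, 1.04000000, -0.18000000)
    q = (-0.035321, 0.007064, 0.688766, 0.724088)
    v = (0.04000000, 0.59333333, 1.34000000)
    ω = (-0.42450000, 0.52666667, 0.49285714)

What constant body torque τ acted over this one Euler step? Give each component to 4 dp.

τ = (0.1400, 0.0700, -0.1300)

rate change Δω = (0.07550000, 0.12666667, -0.10714286)
τ = I·(Δω/dt) + ω₀×(Iω₀) = (0.1400, 0.0700, -0.1300)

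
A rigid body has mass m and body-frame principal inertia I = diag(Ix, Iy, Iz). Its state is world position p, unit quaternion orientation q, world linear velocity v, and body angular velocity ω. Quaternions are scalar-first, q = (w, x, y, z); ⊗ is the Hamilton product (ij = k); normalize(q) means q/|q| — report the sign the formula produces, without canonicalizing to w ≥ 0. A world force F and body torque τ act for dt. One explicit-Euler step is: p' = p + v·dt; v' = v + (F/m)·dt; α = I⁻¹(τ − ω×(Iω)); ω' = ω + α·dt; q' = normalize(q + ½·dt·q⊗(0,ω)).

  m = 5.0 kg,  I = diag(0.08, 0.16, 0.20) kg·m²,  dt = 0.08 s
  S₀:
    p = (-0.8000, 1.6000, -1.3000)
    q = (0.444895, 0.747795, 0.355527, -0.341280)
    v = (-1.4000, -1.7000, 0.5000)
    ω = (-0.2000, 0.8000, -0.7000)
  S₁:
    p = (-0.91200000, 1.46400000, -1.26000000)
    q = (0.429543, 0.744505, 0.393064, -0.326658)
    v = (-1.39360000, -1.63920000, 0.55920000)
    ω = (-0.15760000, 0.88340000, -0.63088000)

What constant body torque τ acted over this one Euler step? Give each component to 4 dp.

rate change Δω = (0.04240000, 0.08340000, 0.06912000)
precession coupling = (-0.0224, -0.0168, -0.0128)
applied torque τ = (0.0200, 0.1500, 0.1600)

τ = (0.0200, 0.1500, 0.1600)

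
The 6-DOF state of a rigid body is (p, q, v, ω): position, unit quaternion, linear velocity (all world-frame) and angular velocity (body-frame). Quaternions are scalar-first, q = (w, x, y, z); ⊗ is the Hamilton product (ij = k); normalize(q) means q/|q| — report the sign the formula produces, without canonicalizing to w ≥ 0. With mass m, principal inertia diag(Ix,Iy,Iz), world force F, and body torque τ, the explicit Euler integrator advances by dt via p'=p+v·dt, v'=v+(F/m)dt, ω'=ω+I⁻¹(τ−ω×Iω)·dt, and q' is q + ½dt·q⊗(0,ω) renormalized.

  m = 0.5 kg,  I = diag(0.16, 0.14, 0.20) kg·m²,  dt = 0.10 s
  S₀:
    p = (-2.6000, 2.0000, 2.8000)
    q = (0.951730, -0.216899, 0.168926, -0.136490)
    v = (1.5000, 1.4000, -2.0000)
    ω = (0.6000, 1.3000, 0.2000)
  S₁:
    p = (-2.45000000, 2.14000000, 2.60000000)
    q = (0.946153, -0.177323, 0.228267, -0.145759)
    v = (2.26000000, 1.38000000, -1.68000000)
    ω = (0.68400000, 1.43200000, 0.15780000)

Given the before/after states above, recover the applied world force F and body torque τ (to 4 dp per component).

velocity change Δv = (0.76000000, -0.02000000, 0.32000000)
m·(v₁−v₀)/dt = (3.8000, -0.1000, 1.6000)
ω₁ − ω₀ = (0.08400000, 0.13200000, -0.04220000)
precession coupling = (0.0156, -0.0048, -0.0156)
applied torque τ = (0.1500, 0.1800, -0.1000)

F = (3.8000, -0.1000, 1.6000)
τ = (0.1500, 0.1800, -0.1000)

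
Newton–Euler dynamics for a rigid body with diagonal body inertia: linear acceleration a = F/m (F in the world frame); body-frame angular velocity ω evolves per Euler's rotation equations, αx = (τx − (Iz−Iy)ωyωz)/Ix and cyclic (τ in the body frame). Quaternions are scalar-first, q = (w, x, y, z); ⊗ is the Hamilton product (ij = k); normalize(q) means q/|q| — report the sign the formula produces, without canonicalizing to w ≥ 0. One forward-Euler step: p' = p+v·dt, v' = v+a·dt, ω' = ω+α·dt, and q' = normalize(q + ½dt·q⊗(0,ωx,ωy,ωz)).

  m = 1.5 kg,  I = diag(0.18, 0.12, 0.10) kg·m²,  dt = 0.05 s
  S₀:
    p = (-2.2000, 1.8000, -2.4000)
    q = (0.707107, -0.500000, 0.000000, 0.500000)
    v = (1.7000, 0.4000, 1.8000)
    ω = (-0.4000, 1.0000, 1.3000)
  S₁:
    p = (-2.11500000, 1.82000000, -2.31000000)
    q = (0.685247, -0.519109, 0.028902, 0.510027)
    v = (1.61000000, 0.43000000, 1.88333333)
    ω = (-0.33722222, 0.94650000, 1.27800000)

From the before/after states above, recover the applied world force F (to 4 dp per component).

F = (-2.7000, 0.9000, 2.5000)

Δv = v₁−v₀ = (-0.09000000, 0.03000000, 0.08333333)
m·(v₁−v₀)/dt = (-2.7000, 0.9000, 2.5000)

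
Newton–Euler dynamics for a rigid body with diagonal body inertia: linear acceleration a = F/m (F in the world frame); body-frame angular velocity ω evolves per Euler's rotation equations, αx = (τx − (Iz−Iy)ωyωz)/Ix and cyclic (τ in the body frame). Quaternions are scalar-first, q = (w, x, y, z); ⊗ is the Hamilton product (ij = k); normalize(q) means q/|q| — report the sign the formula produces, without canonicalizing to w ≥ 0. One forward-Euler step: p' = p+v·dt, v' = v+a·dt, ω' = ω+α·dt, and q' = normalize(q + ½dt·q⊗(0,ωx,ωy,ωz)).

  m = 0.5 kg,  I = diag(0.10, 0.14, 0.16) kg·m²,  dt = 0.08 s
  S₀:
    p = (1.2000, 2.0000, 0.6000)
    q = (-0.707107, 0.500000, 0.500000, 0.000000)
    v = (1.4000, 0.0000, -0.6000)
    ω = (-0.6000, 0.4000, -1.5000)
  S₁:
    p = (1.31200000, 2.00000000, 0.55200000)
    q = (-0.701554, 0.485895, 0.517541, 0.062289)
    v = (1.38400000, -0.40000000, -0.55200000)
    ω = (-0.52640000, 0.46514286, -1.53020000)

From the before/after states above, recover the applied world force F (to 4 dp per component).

Δv = v₁−v₀ = (-0.01600000, -0.40000000, 0.04800000)
applied force F = (-0.1000, -2.5000, 0.3000)

F = (-0.1000, -2.5000, 0.3000)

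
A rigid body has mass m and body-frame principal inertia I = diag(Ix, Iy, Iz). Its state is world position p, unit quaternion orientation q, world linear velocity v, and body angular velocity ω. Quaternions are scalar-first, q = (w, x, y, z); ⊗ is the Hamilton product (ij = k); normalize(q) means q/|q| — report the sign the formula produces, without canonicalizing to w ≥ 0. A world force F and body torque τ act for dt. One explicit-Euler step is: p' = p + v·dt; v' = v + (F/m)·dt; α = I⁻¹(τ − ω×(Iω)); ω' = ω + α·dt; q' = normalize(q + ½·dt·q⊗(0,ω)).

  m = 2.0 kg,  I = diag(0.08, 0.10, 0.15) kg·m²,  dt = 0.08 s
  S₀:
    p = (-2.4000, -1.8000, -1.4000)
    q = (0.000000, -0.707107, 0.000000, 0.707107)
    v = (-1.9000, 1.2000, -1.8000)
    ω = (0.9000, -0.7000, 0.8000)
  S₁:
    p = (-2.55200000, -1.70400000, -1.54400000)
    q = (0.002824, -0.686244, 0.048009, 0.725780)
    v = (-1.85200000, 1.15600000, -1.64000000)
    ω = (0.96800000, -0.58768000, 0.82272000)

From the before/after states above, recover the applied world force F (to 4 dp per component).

F = (1.2000, -1.1000, 4.0000)

Δv = v₁−v₀ = (0.04800000, -0.04400000, 0.16000000)
applied force F = (1.2000, -1.1000, 4.0000)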